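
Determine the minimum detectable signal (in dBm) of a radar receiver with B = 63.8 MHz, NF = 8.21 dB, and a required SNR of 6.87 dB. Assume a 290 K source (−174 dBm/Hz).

−80.9 dBm

Sensitivity = −174 + 10 log₁₀(B) + NF + SNR_min
= −174 + 78.05 + 8.21 + 6.87
= −80.87 dBm → −80.9 dBm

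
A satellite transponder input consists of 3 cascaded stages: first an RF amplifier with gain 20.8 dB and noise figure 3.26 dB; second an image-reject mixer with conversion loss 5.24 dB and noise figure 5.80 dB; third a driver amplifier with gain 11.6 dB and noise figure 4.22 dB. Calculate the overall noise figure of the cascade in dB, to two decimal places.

3.40 dB

Convert to linear (a loss of L dB is a gain of −L dB): F_i = 10^(NF_i/10), G_i = 10^(G_i,dB/10)
  Stage 1: F_1 = 10^(3.26/10) = 2.118, G_1 = 10^(20.8/10) = 120.2
  Stage 2: F_2 = 10^(5.80/10) = 3.802, G_2 = 10^(−5.24/10) = 0.2992
  Stage 3: F_3 = 10^(4.22/10) = 2.642, G_3 = 10^(11.6/10) = 14.45
Friis cascade:
  F = 2.118 + (3.802 − 1)/120.2 + (2.642 − 1)/35.97 = 2.187
NF = 10 log₁₀(2.187) = 3.40 dB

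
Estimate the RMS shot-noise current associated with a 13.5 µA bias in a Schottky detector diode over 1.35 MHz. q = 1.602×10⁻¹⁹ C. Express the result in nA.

2.42 nA

I_n = √(2qI·B)
2qI·B = 2 × 1.602×10⁻¹⁹ × 1.35×10⁻⁵ × 1.35×10⁶ = 5.84×10⁻¹⁸ A²
I_n = √(5.84×10⁻¹⁸) = 2.42×10⁻⁹ A = 2.42 nA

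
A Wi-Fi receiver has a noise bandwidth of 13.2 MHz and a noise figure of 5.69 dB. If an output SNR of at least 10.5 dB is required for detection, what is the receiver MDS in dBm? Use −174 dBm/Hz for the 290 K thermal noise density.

Sensitivity = −174 + 10 log₁₀(B) + NF + SNR_min
= −174 + 71.21 + 5.69 + 10.5
= −86.60 dBm → −86.6 dBm

−86.6 dBm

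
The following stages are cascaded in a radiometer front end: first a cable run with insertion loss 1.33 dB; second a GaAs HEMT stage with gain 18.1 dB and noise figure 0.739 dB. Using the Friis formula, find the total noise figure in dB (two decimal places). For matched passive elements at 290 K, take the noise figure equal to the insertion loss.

2.07 dB

Convert to linear (a loss of L dB is a gain of −L dB): F_i = 10^(NF_i/10), G_i = 10^(G_i,dB/10)
  Stage 1: F_1 = 10^(1.33/10) = 1.358, G_1 = 10^(−1.33/10) = 0.7362
  Stage 2: F_2 = 10^(0.739/10) = 1.185, G_2 = 10^(18.1/10) = 64.57
Friis cascade:
  F = 1.358 + (1.185 − 1)/0.7362 = 1.610
NF = 10 log₁₀(1.610) = 2.07 dB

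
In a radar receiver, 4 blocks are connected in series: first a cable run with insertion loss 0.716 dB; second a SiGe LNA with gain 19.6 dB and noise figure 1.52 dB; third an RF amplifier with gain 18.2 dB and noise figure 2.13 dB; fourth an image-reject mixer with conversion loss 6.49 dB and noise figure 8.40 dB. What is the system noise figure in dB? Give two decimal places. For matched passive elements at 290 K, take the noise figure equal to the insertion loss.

2.26 dB

Convert to linear (a loss of L dB is a gain of −L dB): F_i = 10^(NF_i/10), G_i = 10^(G_i,dB/10)
  Stage 1: F_1 = 10^(0.716/10) = 1.179, G_1 = 10^(−0.716/10) = 0.8480
  Stage 2: F_2 = 10^(1.52/10) = 1.419, G_2 = 10^(19.6/10) = 91.20
  Stage 3: F_3 = 10^(2.13/10) = 1.633, G_3 = 10^(18.2/10) = 66.07
  Stage 4: F_4 = 10^(8.40/10) = 6.918, G_4 = 10^(−6.49/10) = 0.2244
Friis cascade:
  F = 1.179 + (1.419 − 1)/0.8480 + (1.633 − 1)/77.34 + (6.918 − 1)/5110 = 1.683
NF = 10 log₁₀(1.683) = 2.26 dB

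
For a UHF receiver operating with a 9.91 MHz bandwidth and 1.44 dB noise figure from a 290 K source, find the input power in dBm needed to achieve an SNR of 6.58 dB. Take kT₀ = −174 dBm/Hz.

Sensitivity = −174 + 10 log₁₀(B) + NF + SNR_min
= −174 + 69.96 + 1.44 + 6.58
= −96.02 dBm → −96.0 dBm

−96.0 dBm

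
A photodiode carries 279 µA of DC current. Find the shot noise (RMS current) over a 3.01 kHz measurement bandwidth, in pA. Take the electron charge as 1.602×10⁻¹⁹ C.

I_n = √(2qI·B)
2qI·B = 2 × 1.602×10⁻¹⁹ × 2.79×10⁻⁴ × 3.01×10³ = 2.69×10⁻¹⁹ A²
I_n = √(2.69×10⁻¹⁹) = 5.19×10⁻¹⁰ A = 519 pA

519 pA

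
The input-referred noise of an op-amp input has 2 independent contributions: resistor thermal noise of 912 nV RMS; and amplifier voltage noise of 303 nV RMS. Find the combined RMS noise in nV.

961 nV

Uncorrelated sources add in power (mean-square): V_tot = √(ΣV_i²)
V_tot = √[(9.12×10⁻⁷)² + (3.03×10⁻⁷)²] = 9.61×10⁻⁷ V = 961 nV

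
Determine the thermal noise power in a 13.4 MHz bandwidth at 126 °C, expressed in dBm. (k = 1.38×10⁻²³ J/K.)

−101.3 dBm

T = 126 °C + 273.15 = 399.15 K
P_n = kTB = 1.38×10⁻²³ × 399.15 × 1.34×10⁷ = 7.38×10⁻¹⁴ W
In dBm: 10 log₁₀(7.38×10⁻¹⁴ / 10⁻³) = −101.3 dBm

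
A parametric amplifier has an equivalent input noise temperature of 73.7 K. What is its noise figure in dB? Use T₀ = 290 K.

F = 1 + T_e/T₀ = 1 + 73.7/290 = 1.25414
NF = 10 log₁₀(1.25414) = 0.983 dB

0.983 dB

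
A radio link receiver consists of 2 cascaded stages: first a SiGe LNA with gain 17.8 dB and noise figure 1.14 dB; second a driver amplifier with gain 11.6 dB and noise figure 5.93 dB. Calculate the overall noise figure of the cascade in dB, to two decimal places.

1.30 dB

Convert to linear (a loss of L dB is a gain of −L dB): F_i = 10^(NF_i/10), G_i = 10^(G_i,dB/10)
  Stage 1: F_1 = 10^(1.14/10) = 1.300, G_1 = 10^(17.8/10) = 60.26
  Stage 2: F_2 = 10^(5.93/10) = 3.917, G_2 = 10^(11.6/10) = 14.45
Friis cascade:
  F = 1.300 + (3.917 − 1)/60.26 = 1.349
NF = 10 log₁₀(1.349) = 1.30 dB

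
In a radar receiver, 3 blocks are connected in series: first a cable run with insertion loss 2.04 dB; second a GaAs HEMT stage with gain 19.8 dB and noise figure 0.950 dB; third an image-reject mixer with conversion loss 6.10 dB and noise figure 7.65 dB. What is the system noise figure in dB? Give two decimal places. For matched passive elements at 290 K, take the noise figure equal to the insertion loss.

3.16 dB

Convert to linear (a loss of L dB is a gain of −L dB): F_i = 10^(NF_i/10), G_i = 10^(G_i,dB/10)
  Stage 1: F_1 = 10^(2.04/10) = 1.600, G_1 = 10^(−2.04/10) = 0.6252
  Stage 2: F_2 = 10^(0.950/10) = 1.245, G_2 = 10^(19.8/10) = 95.50
  Stage 3: F_3 = 10^(7.65/10) = 5.821, G_3 = 10^(−6.10/10) = 0.2455
Friis cascade:
  F = 1.600 + (1.245 − 1)/0.6252 + (5.821 − 1)/59.70 = 2.071
NF = 10 log₁₀(2.071) = 3.16 dB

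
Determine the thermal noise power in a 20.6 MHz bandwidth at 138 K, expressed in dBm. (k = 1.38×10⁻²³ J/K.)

P_n = kTB = 1.38×10⁻²³ × 138 × 2.06×10⁷ = 3.92×10⁻¹⁴ W
In dBm: 10 log₁₀(3.92×10⁻¹⁴ / 10⁻³) = −104.1 dBm

−104.1 dBm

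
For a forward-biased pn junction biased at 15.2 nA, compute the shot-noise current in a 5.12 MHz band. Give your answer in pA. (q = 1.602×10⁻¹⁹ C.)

158 pA

I_n = √(2qI·B)
2qI·B = 2 × 1.602×10⁻¹⁹ × 1.52×10⁻⁸ × 5.12×10⁶ = 2.49×10⁻²⁰ A²
I_n = √(2.49×10⁻²⁰) = 1.58×10⁻¹⁰ A = 158 pA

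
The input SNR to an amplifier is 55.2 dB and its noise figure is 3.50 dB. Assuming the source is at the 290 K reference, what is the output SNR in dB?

51.70 dB

By definition F = SNR_in/SNR_out, so in dB: SNR_out = SNR_in − NF
SNR_out = 55.2 − 3.50 = 51.70 dB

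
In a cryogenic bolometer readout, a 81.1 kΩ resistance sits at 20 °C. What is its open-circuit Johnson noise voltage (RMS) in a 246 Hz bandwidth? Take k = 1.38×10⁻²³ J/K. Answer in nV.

568 nV

T = 20 °C + 273.15 = 293.15 K
V_n = √(4kTRB)
4kTRB = 4 × 1.38×10⁻²³ × 293.15 × 8.11×10⁴ × 2.46×10² = 3.23×10⁻¹³ V²
V_n = √(3.23×10⁻¹³) = 5.68×10⁻⁷ V = 568 nV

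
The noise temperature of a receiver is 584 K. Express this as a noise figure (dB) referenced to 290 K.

F = 1 + T_e/T₀ = 1 + 584/290 = 3.01379
NF = 10 log₁₀(3.01379) = 4.79 dB

4.79 dB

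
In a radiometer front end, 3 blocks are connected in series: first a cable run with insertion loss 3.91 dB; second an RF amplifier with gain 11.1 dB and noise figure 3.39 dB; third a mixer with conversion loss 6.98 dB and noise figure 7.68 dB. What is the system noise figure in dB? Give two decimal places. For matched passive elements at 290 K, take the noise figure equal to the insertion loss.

7.99 dB

Convert to linear (a loss of L dB is a gain of −L dB): F_i = 10^(NF_i/10), G_i = 10^(G_i,dB/10)
  Stage 1: F_1 = 10^(3.91/10) = 2.460, G_1 = 10^(−3.91/10) = 0.4064
  Stage 2: F_2 = 10^(3.39/10) = 2.183, G_2 = 10^(11.1/10) = 12.88
  Stage 3: F_3 = 10^(7.68/10) = 5.861, G_3 = 10^(−6.98/10) = 0.2004
Friis cascade:
  F = 2.460 + (2.183 − 1)/0.4064 + (5.861 − 1)/5.236 = 6.299
NF = 10 log₁₀(6.299) = 7.99 dB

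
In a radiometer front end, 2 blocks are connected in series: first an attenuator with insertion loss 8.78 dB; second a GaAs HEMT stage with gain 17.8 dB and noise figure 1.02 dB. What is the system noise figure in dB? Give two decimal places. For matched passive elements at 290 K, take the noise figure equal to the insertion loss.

Convert to linear (a loss of L dB is a gain of −L dB): F_i = 10^(NF_i/10), G_i = 10^(G_i,dB/10)
  Stage 1: F_1 = 10^(8.78/10) = 7.551, G_1 = 10^(−8.78/10) = 0.1324
  Stage 2: F_2 = 10^(1.02/10) = 1.265, G_2 = 10^(17.8/10) = 60.26
Friis cascade:
  F = 7.551 + (1.265 − 1)/0.1324 = 9.550
NF = 10 log₁₀(9.550) = 9.80 dB

9.80 dB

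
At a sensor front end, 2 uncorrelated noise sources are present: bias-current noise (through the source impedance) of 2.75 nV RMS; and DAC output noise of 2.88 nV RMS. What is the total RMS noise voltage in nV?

Uncorrelated sources add in power (mean-square): V_tot = √(ΣV_i²)
V_tot = √[(2.75×10⁻⁹)² + (2.88×10⁻⁹)²] = 3.98×10⁻⁹ V = 3.98 nV

3.98 nV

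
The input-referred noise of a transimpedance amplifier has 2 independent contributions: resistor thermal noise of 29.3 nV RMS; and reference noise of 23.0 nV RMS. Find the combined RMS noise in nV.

Uncorrelated sources add in power (mean-square): V_tot = √(ΣV_i²)
V_tot = √[(2.93×10⁻⁸)² + (2.30×10⁻⁸)²] = 3.72×10⁻⁸ V = 37.2 nV

37.2 nV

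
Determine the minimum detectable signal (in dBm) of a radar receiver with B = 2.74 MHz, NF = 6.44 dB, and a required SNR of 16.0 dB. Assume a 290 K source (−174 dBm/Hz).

−87.2 dBm

Sensitivity = −174 + 10 log₁₀(B) + NF + SNR_min
= −174 + 64.38 + 6.44 + 16.0
= −87.18 dBm → −87.2 dBm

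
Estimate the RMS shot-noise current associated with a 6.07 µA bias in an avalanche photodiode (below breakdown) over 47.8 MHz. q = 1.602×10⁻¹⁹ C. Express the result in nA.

9.64 nA

I_n = √(2qI·B)
2qI·B = 2 × 1.602×10⁻¹⁹ × 6.07×10⁻⁶ × 4.78×10⁷ = 9.30×10⁻¹⁷ A²
I_n = √(9.30×10⁻¹⁷) = 9.64×10⁻⁹ A = 9.64 nA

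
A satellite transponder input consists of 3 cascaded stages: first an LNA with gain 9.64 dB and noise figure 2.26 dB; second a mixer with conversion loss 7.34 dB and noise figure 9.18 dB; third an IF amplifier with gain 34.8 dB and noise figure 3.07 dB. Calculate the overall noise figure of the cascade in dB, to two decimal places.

4.88 dB

Convert to linear (a loss of L dB is a gain of −L dB): F_i = 10^(NF_i/10), G_i = 10^(G_i,dB/10)
  Stage 1: F_1 = 10^(2.26/10) = 1.683, G_1 = 10^(9.64/10) = 9.204
  Stage 2: F_2 = 10^(9.18/10) = 8.279, G_2 = 10^(−7.34/10) = 0.1845
  Stage 3: F_3 = 10^(3.07/10) = 2.028, G_3 = 10^(34.8/10) = 3020
Friis cascade:
  F = 1.683 + (8.279 − 1)/9.204 + (2.028 − 1)/1.698 = 3.079
NF = 10 log₁₀(3.079) = 4.88 dB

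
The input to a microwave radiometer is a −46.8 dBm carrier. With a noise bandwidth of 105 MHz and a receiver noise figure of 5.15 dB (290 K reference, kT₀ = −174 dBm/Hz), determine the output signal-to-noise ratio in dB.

Noise floor: N = −174 + 10 log₁₀(B) + NF
10 log₁₀(1.05×10⁸) = 80.21 dB
N = −174 + 80.21 + 5.15 = −88.64 dBm
SNR = P_sig − N = −46.8 − (−88.64) = 41.84 dB → 41.8 dB

41.8 dB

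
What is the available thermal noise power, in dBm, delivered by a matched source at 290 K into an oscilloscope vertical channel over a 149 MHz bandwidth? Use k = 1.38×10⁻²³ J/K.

P_n = kTB = 1.38×10⁻²³ × 290 × 1.49×10⁸ = 5.96×10⁻¹³ W
In dBm: 10 log₁₀(5.96×10⁻¹³ / 10⁻³) = −92.2 dBm

−92.2 dBm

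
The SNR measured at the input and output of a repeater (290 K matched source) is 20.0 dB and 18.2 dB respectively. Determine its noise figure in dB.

NF (dB) = SNR_in(dB) − SNR_out(dB) when the source is at T₀
NF = 20.0 − 18.2 = 1.8 dB

1.8 dB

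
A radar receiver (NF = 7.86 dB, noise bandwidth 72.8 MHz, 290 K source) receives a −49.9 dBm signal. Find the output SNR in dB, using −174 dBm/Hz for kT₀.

37.6 dB

Noise floor: N = −174 + 10 log₁₀(B) + NF
10 log₁₀(7.28×10⁷) = 78.62 dB
N = −174 + 78.62 + 7.86 = −87.52 dBm
SNR = P_sig − N = −49.9 − (−87.52) = 37.62 dB → 37.6 dB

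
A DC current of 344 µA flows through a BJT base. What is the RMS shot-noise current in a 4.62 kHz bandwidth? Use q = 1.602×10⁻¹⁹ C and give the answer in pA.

714 pA

I_n = √(2qI·B)
2qI·B = 2 × 1.602×10⁻¹⁹ × 3.44×10⁻⁴ × 4.62×10³ = 5.09×10⁻¹⁹ A²
I_n = √(5.09×10⁻¹⁹) = 7.14×10⁻¹⁰ A = 714 pA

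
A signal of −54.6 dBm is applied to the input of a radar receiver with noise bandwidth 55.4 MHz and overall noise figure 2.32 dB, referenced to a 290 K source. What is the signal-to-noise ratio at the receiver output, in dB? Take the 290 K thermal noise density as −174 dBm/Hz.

39.6 dB

Noise floor: N = −174 + 10 log₁₀(B) + NF
10 log₁₀(5.54×10⁷) = 77.44 dB
N = −174 + 77.44 + 2.32 = −94.24 dBm
SNR = P_sig − N = −54.6 − (−94.24) = 39.64 dB → 39.6 dB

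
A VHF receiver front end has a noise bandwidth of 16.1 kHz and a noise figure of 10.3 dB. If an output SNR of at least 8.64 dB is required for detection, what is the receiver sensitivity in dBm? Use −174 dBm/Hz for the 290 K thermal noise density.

−113.0 dBm

Sensitivity = −174 + 10 log₁₀(B) + NF + SNR_min
= −174 + 42.07 + 10.3 + 8.64
= −112.99 dBm → −113.0 dBm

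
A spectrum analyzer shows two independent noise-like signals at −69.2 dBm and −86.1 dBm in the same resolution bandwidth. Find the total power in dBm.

−69.1 dBm

Convert to linear, add, convert back:
P₁ = 1.20×10⁻¹⁰ W, P₂ = 2.45×10⁻¹² W
P_tot = 1.23×10⁻¹⁰ W → 10 log₁₀(P_tot / 10⁻³) = −69.1 dBm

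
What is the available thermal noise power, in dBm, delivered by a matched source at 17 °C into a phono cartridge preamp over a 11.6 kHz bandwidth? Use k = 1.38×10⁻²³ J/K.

−133.3 dBm

T = 17 °C + 273.15 = 290.15 K
P_n = kTB = 1.38×10⁻²³ × 290.15 × 1.16×10⁴ = 4.64×10⁻¹⁷ W
In dBm: 10 log₁₀(4.64×10⁻¹⁷ / 10⁻³) = −133.3 dBm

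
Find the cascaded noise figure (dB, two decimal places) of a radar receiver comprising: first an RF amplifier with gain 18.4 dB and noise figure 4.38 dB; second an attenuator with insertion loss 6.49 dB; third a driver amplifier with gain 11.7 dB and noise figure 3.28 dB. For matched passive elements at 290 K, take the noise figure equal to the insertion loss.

Convert to linear (a loss of L dB is a gain of −L dB): F_i = 10^(NF_i/10), G_i = 10^(G_i,dB/10)
  Stage 1: F_1 = 10^(4.38/10) = 2.742, G_1 = 10^(18.4/10) = 69.18
  Stage 2: F_2 = 10^(6.49/10) = 4.457, G_2 = 10^(−6.49/10) = 0.2244
  Stage 3: F_3 = 10^(3.28/10) = 2.128, G_3 = 10^(11.7/10) = 14.79
Friis cascade:
  F = 2.742 + (4.457 − 1)/69.18 + (2.128 − 1)/15.52 = 2.864
NF = 10 log₁₀(2.864) = 4.57 dB

4.57 dB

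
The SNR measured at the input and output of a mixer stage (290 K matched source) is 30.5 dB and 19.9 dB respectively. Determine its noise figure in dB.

NF (dB) = SNR_in(dB) − SNR_out(dB) when the source is at T₀
NF = 30.5 − 19.9 = 10.6 dB

10.6 dB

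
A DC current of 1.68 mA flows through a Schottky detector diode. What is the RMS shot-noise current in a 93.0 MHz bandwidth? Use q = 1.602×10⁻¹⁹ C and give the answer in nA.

224 nA

I_n = √(2qI·B)
2qI·B = 2 × 1.602×10⁻¹⁹ × 1.68×10⁻³ × 9.30×10⁷ = 5.01×10⁻¹⁴ A²
I_n = √(5.01×10⁻¹⁴) = 2.24×10⁻⁷ A = 224 nA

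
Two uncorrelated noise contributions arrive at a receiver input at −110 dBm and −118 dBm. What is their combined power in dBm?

Convert to linear, add, convert back:
P₁ = 1.00×10⁻¹⁴ W, P₂ = 1.58×10⁻¹⁵ W
P_tot = 1.16×10⁻¹⁴ W → 10 log₁₀(P_tot / 10⁻³) = −109.4 dBm

−109.4 dBm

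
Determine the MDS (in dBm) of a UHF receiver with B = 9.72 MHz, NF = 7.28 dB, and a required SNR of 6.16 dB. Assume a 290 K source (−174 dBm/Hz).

Sensitivity = −174 + 10 log₁₀(B) + NF + SNR_min
= −174 + 69.88 + 7.28 + 6.16
= −90.68 dBm → −90.7 dBm

−90.7 dBm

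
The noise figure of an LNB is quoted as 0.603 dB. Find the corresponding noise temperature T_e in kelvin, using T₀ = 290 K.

43.2 K

F = 10^(0.603/10) = 1.14895
T_e = (F − 1)·T₀ = (1.14895 − 1) × 290 = 43.2 K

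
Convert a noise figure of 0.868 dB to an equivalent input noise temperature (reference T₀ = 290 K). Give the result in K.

F = 10^(0.868/10) = 1.22124
T_e = (F − 1)·T₀ = (1.22124 − 1) × 290 = 64.2 K

64.2 K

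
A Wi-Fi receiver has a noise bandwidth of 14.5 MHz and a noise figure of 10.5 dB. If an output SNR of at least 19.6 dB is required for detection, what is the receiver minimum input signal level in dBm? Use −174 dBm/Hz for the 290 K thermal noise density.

Sensitivity = −174 + 10 log₁₀(B) + NF + SNR_min
= −174 + 71.61 + 10.5 + 19.6
= −72.29 dBm → −72.3 dBm

−72.3 dBm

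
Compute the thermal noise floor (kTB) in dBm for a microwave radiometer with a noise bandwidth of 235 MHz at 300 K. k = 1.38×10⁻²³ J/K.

P_n = kTB = 1.38×10⁻²³ × 300 × 2.35×10⁸ = 9.73×10⁻¹³ W
In dBm: 10 log₁₀(9.73×10⁻¹³ / 10⁻³) = −90.1 dBm

−90.1 dBm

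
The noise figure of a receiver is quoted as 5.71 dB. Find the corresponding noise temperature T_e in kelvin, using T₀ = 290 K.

F = 10^(5.71/10) = 3.72392
T_e = (F − 1)·T₀ = (3.72392 − 1) × 290 = 790 K

790 K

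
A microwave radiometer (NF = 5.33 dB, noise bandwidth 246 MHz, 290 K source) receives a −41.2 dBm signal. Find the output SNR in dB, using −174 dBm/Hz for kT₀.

43.6 dB

Noise floor: N = −174 + 10 log₁₀(B) + NF
10 log₁₀(2.46×10⁸) = 83.91 dB
N = −174 + 83.91 + 5.33 = −84.76 dBm
SNR = P_sig − N = −41.2 − (−84.76) = 43.56 dB → 43.6 dB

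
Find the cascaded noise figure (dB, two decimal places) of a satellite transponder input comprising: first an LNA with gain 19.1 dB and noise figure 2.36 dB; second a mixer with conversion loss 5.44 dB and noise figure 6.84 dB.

Convert to linear (a loss of L dB is a gain of −L dB): F_i = 10^(NF_i/10), G_i = 10^(G_i,dB/10)
  Stage 1: F_1 = 10^(2.36/10) = 1.722, G_1 = 10^(19.1/10) = 81.28
  Stage 2: F_2 = 10^(6.84/10) = 4.831, G_2 = 10^(−5.44/10) = 0.2858
Friis cascade:
  F = 1.722 + (4.831 − 1)/81.28 = 1.769
NF = 10 log₁₀(1.769) = 2.48 dB

2.48 dB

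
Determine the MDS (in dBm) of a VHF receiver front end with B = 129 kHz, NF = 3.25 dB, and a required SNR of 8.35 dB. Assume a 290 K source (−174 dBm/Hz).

−111.3 dBm

Sensitivity = −174 + 10 log₁₀(B) + NF + SNR_min
= −174 + 51.11 + 3.25 + 8.35
= −111.29 dBm → −111.3 dBm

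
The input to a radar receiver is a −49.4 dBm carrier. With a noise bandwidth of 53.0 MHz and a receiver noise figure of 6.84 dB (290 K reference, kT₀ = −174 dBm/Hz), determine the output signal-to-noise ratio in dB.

40.5 dB

Noise floor: N = −174 + 10 log₁₀(B) + NF
10 log₁₀(5.30×10⁷) = 77.24 dB
N = −174 + 77.24 + 6.84 = −89.92 dBm
SNR = P_sig − N = −49.4 − (−89.92) = 40.52 dB → 40.5 dB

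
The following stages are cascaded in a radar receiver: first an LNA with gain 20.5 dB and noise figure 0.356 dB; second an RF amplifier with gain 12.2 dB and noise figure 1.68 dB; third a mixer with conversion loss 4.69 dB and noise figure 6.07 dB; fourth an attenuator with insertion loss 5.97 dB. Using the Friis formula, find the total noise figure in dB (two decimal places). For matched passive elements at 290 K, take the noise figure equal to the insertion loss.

Convert to linear (a loss of L dB is a gain of −L dB): F_i = 10^(NF_i/10), G_i = 10^(G_i,dB/10)
  Stage 1: F_1 = 10^(0.356/10) = 1.085, G_1 = 10^(20.5/10) = 112.2
  Stage 2: F_2 = 10^(1.68/10) = 1.472, G_2 = 10^(12.2/10) = 16.60
  Stage 3: F_3 = 10^(6.07/10) = 4.046, G_3 = 10^(−4.69/10) = 0.3396
  Stage 4: F_4 = 10^(5.97/10) = 3.954, G_4 = 10^(−5.97/10) = 0.2529
Friis cascade:
  F = 1.085 + (1.472 − 1)/112.2 + (4.046 − 1)/1862 + (3.954 − 1)/632.4 = 1.096
NF = 10 log₁₀(1.096) = 0.40 dB

0.40 dB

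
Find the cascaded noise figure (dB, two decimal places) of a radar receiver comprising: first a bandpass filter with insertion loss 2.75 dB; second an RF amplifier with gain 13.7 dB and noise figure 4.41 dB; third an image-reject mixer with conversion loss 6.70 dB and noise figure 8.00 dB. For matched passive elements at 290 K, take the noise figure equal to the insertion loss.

Convert to linear (a loss of L dB is a gain of −L dB): F_i = 10^(NF_i/10), G_i = 10^(G_i,dB/10)
  Stage 1: F_1 = 10^(2.75/10) = 1.884, G_1 = 10^(−2.75/10) = 0.5309
  Stage 2: F_2 = 10^(4.41/10) = 2.761, G_2 = 10^(13.7/10) = 23.44
  Stage 3: F_3 = 10^(8.00/10) = 6.310, G_3 = 10^(−6.70/10) = 0.2138
Friis cascade:
  F = 1.884 + (2.761 − 1)/0.5309 + (6.310 − 1)/12.45 = 5.627
NF = 10 log₁₀(5.627) = 7.50 dB

7.50 dB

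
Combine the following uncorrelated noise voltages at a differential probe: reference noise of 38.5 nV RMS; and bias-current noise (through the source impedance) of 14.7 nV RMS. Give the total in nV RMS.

41.2 nV

Uncorrelated sources add in power (mean-square): V_tot = √(ΣV_i²)
V_tot = √[(3.85×10⁻⁸)² + (1.47×10⁻⁸)²] = 4.12×10⁻⁸ V = 41.2 nV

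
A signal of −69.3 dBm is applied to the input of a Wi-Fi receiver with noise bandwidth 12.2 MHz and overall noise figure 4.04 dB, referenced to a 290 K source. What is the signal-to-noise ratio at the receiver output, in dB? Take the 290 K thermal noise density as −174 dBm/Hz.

Noise floor: N = −174 + 10 log₁₀(B) + NF
10 log₁₀(1.22×10⁷) = 70.86 dB
N = −174 + 70.86 + 4.04 = −99.10 dBm
SNR = P_sig − N = −69.3 − (−99.10) = 29.80 dB → 29.8 dB

29.8 dB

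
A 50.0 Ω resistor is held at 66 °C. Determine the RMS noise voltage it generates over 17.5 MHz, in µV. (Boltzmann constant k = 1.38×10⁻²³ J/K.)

T = 66 °C + 273.15 = 339.15 K
V_n = √(4kTRB)
4kTRB = 4 × 1.38×10⁻²³ × 339.15 × 5.00×10¹ × 1.75×10⁷ = 1.64×10⁻¹¹ V²
V_n = √(1.64×10⁻¹¹) = 4.05×10⁻⁶ V = 4.05 µV

4.05 µV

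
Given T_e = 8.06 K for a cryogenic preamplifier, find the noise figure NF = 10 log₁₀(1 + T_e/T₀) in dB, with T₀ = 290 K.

F = 1 + T_e/T₀ = 1 + 8.06/290 = 1.02779
NF = 10 log₁₀(1.02779) = 0.119 dB

0.119 dB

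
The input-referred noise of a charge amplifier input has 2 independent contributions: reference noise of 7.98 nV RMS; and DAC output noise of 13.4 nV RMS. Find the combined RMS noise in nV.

Uncorrelated sources add in power (mean-square): V_tot = √(ΣV_i²)
V_tot = √[(7.98×10⁻⁹)² + (1.34×10⁻⁸)²] = 1.56×10⁻⁸ V = 15.6 nV

15.6 nV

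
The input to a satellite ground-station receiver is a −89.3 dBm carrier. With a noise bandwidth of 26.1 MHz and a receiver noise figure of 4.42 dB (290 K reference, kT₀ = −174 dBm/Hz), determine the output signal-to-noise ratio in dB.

6.1 dB

Noise floor: N = −174 + 10 log₁₀(B) + NF
10 log₁₀(2.61×10⁷) = 74.17 dB
N = −174 + 74.17 + 4.42 = −95.41 dBm
SNR = P_sig − N = −89.3 − (−95.41) = 6.11 dB → 6.1 dB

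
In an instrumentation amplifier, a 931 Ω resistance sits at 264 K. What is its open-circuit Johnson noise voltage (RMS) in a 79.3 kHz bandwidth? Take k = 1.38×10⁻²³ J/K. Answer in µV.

V_n = √(4kTRB)
4kTRB = 4 × 1.38×10⁻²³ × 264 × 9.31×10² × 7.93×10⁴ = 1.08×10⁻¹² V²
V_n = √(1.08×10⁻¹²) = 1.04×10⁻⁶ V = 1.04 µV

1.04 µV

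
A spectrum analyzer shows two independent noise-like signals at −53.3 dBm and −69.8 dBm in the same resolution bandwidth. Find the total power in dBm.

−53.2 dBm

Convert to linear, add, convert back:
P₁ = 4.68×10⁻⁹ W, P₂ = 1.05×10⁻¹⁰ W
P_tot = 4.78×10⁻⁹ W → 10 log₁₀(P_tot / 10⁻³) = −53.2 dBm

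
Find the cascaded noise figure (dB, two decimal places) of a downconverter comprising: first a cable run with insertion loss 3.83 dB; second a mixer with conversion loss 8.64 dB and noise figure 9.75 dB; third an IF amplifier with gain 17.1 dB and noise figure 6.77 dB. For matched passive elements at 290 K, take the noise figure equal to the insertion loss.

19.50 dB

Convert to linear (a loss of L dB is a gain of −L dB): F_i = 10^(NF_i/10), G_i = 10^(G_i,dB/10)
  Stage 1: F_1 = 10^(3.83/10) = 2.415, G_1 = 10^(−3.83/10) = 0.4140
  Stage 2: F_2 = 10^(9.75/10) = 9.441, G_2 = 10^(−8.64/10) = 0.1368
  Stage 3: F_3 = 10^(6.77/10) = 4.753, G_3 = 10^(17.1/10) = 51.29
Friis cascade:
  F = 2.415 + (9.441 − 1)/0.4140 + (4.753 − 1)/0.05662 = 89.09
NF = 10 log₁₀(89.09) = 19.50 dB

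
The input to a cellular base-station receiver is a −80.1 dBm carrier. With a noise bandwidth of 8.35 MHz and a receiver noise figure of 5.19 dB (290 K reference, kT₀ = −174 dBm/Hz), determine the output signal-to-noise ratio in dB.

Noise floor: N = −174 + 10 log₁₀(B) + NF
10 log₁₀(8.35×10⁶) = 69.22 dB
N = −174 + 69.22 + 5.19 = −99.59 dBm
SNR = P_sig − N = −80.1 − (−99.59) = 19.49 dB → 19.5 dB

19.5 dB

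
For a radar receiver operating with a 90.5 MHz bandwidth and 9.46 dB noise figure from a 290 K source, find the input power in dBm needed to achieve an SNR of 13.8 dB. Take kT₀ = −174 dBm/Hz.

Sensitivity = −174 + 10 log₁₀(B) + NF + SNR_min
= −174 + 79.57 + 9.46 + 13.8
= −71.17 dBm → −71.2 dBm

−71.2 dBm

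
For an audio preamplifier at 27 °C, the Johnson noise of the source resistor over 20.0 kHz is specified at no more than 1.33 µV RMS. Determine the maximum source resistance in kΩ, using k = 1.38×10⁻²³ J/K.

T = 27 °C + 273.15 = 300.15 K
Johnson–Nyquist: V_n = √(4kTRB) ⇒ R = V_n² / (4kTB)
4kTB = 4 × 1.38×10⁻²³ × 300.15 × 2.00×10⁴ = 3.31×10⁻¹⁶
R = (1.33×10⁻⁶)² / 3.31×10⁻¹⁶ = 5.34×10³ Ω = 5.34 kΩ

5.34 kΩ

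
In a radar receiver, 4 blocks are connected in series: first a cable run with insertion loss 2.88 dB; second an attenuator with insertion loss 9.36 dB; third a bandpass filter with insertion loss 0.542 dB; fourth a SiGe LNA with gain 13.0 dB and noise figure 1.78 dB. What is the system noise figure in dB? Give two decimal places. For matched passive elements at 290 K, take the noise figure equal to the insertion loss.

Convert to linear (a loss of L dB is a gain of −L dB): F_i = 10^(NF_i/10), G_i = 10^(G_i,dB/10)
  Stage 1: F_1 = 10^(2.88/10) = 1.941, G_1 = 10^(−2.88/10) = 0.5152
  Stage 2: F_2 = 10^(9.36/10) = 8.630, G_2 = 10^(−9.36/10) = 0.1159
  Stage 3: F_3 = 10^(0.542/10) = 1.133, G_3 = 10^(−0.542/10) = 0.8827
  Stage 4: F_4 = 10^(1.78/10) = 1.507, G_4 = 10^(13.0/10) = 19.95
Friis cascade:
  F = 1.941 + (8.630 − 1)/0.5152 + (1.133 − 1)/0.05970 + (1.507 − 1)/0.05270 = 28.59
NF = 10 log₁₀(28.59) = 14.56 dB

14.56 dB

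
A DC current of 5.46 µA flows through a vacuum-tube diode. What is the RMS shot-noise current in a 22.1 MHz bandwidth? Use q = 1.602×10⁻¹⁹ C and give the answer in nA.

I_n = √(2qI·B)
2qI·B = 2 × 1.602×10⁻¹⁹ × 5.46×10⁻⁶ × 2.21×10⁷ = 3.87×10⁻¹⁷ A²
I_n = √(3.87×10⁻¹⁷) = 6.22×10⁻⁹ A = 6.22 nA

6.22 nA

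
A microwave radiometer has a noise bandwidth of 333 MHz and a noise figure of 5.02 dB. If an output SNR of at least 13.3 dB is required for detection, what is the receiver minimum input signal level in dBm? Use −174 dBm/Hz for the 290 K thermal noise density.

−70.5 dBm

Sensitivity = −174 + 10 log₁₀(B) + NF + SNR_min
= −174 + 85.22 + 5.02 + 13.3
= −70.46 dBm → −70.5 dBm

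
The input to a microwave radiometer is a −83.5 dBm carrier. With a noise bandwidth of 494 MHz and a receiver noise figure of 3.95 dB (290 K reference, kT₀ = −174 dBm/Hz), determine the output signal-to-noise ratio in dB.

Noise floor: N = −174 + 10 log₁₀(B) + NF
10 log₁₀(4.94×10⁸) = 86.94 dB
N = −174 + 86.94 + 3.95 = −83.11 dBm
SNR = P_sig − N = −83.5 − (−83.11) = −0.39 dB → −0.4 dB

−0.4 dB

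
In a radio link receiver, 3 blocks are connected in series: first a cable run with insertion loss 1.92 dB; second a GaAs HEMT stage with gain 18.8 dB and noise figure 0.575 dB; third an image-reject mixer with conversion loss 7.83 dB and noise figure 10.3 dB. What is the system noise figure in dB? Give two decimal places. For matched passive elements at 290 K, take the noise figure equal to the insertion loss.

2.96 dB

Convert to linear (a loss of L dB is a gain of −L dB): F_i = 10^(NF_i/10), G_i = 10^(G_i,dB/10)
  Stage 1: F_1 = 10^(1.92/10) = 1.556, G_1 = 10^(−1.92/10) = 0.6427
  Stage 2: F_2 = 10^(0.575/10) = 1.142, G_2 = 10^(18.8/10) = 75.86
  Stage 3: F_3 = 10^(10.3/10) = 10.72, G_3 = 10^(−7.83/10) = 0.1648
Friis cascade:
  F = 1.556 + (1.142 − 1)/0.6427 + (10.72 − 1)/48.75 = 1.976
NF = 10 log₁₀(1.976) = 2.96 dB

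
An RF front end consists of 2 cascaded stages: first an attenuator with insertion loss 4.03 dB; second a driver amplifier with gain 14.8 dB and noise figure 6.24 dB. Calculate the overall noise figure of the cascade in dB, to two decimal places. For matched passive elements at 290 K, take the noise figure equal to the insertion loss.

Convert to linear (a loss of L dB is a gain of −L dB): F_i = 10^(NF_i/10), G_i = 10^(G_i,dB/10)
  Stage 1: F_1 = 10^(4.03/10) = 2.529, G_1 = 10^(−4.03/10) = 0.3954
  Stage 2: F_2 = 10^(6.24/10) = 4.207, G_2 = 10^(14.8/10) = 30.20
Friis cascade:
  F = 2.529 + (4.207 − 1)/0.3954 = 10.64
NF = 10 log₁₀(10.64) = 10.27 dB

10.27 dB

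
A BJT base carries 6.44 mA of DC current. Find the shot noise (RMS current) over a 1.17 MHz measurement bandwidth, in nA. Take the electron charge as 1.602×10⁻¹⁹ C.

I_n = √(2qI·B)
2qI·B = 2 × 1.602×10⁻¹⁹ × 6.44×10⁻³ × 1.17×10⁶ = 2.41×10⁻¹⁵ A²
I_n = √(2.41×10⁻¹⁵) = 4.91×10⁻⁸ A = 49.1 nA

49.1 nA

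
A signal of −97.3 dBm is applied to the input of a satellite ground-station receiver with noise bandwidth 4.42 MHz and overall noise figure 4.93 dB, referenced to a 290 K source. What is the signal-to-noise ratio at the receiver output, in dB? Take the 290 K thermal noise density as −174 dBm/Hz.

Noise floor: N = −174 + 10 log₁₀(B) + NF
10 log₁₀(4.42×10⁶) = 66.45 dB
N = −174 + 66.45 + 4.93 = −102.62 dBm
SNR = P_sig − N = −97.3 − (−102.62) = 5.32 dB → 5.3 dB

5.3 dB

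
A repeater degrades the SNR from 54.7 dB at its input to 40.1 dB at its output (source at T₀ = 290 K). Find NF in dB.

NF (dB) = SNR_in(dB) − SNR_out(dB) when the source is at T₀
NF = 54.7 − 40.1 = 14.6 dB

14.6 dB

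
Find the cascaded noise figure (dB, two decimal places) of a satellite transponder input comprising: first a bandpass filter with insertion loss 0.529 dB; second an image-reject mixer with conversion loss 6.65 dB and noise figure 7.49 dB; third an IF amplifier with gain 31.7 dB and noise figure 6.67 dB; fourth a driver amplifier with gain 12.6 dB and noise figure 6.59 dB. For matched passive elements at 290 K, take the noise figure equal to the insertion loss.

14.05 dB

Convert to linear (a loss of L dB is a gain of −L dB): F_i = 10^(NF_i/10), G_i = 10^(G_i,dB/10)
  Stage 1: F_1 = 10^(0.529/10) = 1.130, G_1 = 10^(−0.529/10) = 0.8853
  Stage 2: F_2 = 10^(7.49/10) = 5.610, G_2 = 10^(−6.65/10) = 0.2163
  Stage 3: F_3 = 10^(6.67/10) = 4.645, G_3 = 10^(31.7/10) = 1479
  Stage 4: F_4 = 10^(6.59/10) = 4.560, G_4 = 10^(12.6/10) = 18.20
Friis cascade:
  F = 1.130 + (5.610 − 1)/0.8853 + (4.645 − 1)/0.1915 + (4.560 − 1)/283.2 = 25.39
NF = 10 log₁₀(25.39) = 14.05 dB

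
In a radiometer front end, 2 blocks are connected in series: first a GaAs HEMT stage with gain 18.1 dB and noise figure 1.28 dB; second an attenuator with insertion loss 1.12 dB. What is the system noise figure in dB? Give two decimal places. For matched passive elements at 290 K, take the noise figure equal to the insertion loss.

1.29 dB

Convert to linear (a loss of L dB is a gain of −L dB): F_i = 10^(NF_i/10), G_i = 10^(G_i,dB/10)
  Stage 1: F_1 = 10^(1.28/10) = 1.343, G_1 = 10^(18.1/10) = 64.57
  Stage 2: F_2 = 10^(1.12/10) = 1.294, G_2 = 10^(−1.12/10) = 0.7727
Friis cascade:
  F = 1.343 + (1.294 − 1)/64.57 = 1.347
NF = 10 log₁₀(1.347) = 1.29 dB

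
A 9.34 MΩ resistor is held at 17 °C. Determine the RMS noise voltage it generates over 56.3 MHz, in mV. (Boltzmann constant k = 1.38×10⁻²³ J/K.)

T = 17 °C + 273.15 = 290.15 K
V_n = √(4kTRB)
4kTRB = 4 × 1.38×10⁻²³ × 290.15 × 9.34×10⁶ × 5.63×10⁷ = 8.42×10⁻⁶ V²
V_n = √(8.42×10⁻⁶) = 2.90×10⁻³ V = 2.90 mV

2.90 mV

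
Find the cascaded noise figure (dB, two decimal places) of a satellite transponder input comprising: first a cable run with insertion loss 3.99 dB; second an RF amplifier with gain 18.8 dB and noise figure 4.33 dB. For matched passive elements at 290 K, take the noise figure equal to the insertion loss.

8.32 dB

Convert to linear (a loss of L dB is a gain of −L dB): F_i = 10^(NF_i/10), G_i = 10^(G_i,dB/10)
  Stage 1: F_1 = 10^(3.99/10) = 2.506, G_1 = 10^(−3.99/10) = 0.3990
  Stage 2: F_2 = 10^(4.33/10) = 2.710, G_2 = 10^(18.8/10) = 75.86
Friis cascade:
  F = 2.506 + (2.710 − 1)/0.3990 = 6.792
NF = 10 log₁₀(6.792) = 8.32 dB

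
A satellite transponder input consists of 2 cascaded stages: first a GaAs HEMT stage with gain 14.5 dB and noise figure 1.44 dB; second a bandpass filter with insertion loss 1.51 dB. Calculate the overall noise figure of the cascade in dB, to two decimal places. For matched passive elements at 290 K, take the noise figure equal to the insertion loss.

1.49 dB

Convert to linear (a loss of L dB is a gain of −L dB): F_i = 10^(NF_i/10), G_i = 10^(G_i,dB/10)
  Stage 1: F_1 = 10^(1.44/10) = 1.393, G_1 = 10^(14.5/10) = 28.18
  Stage 2: F_2 = 10^(1.51/10) = 1.416, G_2 = 10^(−1.51/10) = 0.7063
Friis cascade:
  F = 1.393 + (1.416 − 1)/28.18 = 1.408
NF = 10 log₁₀(1.408) = 1.49 dB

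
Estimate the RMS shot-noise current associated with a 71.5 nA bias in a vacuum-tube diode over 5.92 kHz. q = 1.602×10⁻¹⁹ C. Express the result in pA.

11.6 pA

I_n = √(2qI·B)
2qI·B = 2 × 1.602×10⁻¹⁹ × 7.15×10⁻⁸ × 5.92×10³ = 1.36×10⁻²² A²
I_n = √(1.36×10⁻²²) = 1.16×10⁻¹¹ A = 11.6 pA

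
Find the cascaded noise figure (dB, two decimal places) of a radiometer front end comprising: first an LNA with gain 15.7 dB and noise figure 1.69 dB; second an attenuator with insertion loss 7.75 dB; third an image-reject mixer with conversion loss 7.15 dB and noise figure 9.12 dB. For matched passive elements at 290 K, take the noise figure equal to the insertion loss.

Convert to linear (a loss of L dB is a gain of −L dB): F_i = 10^(NF_i/10), G_i = 10^(G_i,dB/10)
  Stage 1: F_1 = 10^(1.69/10) = 1.476, G_1 = 10^(15.7/10) = 37.15
  Stage 2: F_2 = 10^(7.75/10) = 5.957, G_2 = 10^(−7.75/10) = 0.1679
  Stage 3: F_3 = 10^(9.12/10) = 8.166, G_3 = 10^(−7.15/10) = 0.1928
Friis cascade:
  F = 1.476 + (5.957 − 1)/37.15 + (8.166 − 1)/6.237 = 2.758
NF = 10 log₁₀(2.758) = 4.41 dB

4.41 dB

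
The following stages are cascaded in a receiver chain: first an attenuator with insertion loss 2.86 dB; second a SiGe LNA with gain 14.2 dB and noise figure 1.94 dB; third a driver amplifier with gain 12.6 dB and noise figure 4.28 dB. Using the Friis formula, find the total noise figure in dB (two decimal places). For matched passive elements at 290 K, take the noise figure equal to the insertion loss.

Convert to linear (a loss of L dB is a gain of −L dB): F_i = 10^(NF_i/10), G_i = 10^(G_i,dB/10)
  Stage 1: F_1 = 10^(2.86/10) = 1.932, G_1 = 10^(−2.86/10) = 0.5176
  Stage 2: F_2 = 10^(1.94/10) = 1.563, G_2 = 10^(14.2/10) = 26.30
  Stage 3: F_3 = 10^(4.28/10) = 2.679, G_3 = 10^(12.6/10) = 18.20
Friis cascade:
  F = 1.932 + (1.563 − 1)/0.5176 + (2.679 − 1)/13.61 = 3.143
NF = 10 log₁₀(3.143) = 4.97 dB

4.97 dB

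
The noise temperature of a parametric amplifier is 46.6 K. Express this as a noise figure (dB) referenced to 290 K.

F = 1 + T_e/T₀ = 1 + 46.6/290 = 1.16069
NF = 10 log₁₀(1.16069) = 0.647 dB

0.647 dB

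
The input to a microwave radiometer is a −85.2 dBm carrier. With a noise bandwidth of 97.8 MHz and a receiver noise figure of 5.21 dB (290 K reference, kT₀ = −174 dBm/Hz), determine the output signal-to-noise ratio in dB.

Noise floor: N = −174 + 10 log₁₀(B) + NF
10 log₁₀(9.78×10⁷) = 79.9 dB
N = −174 + 79.9 + 5.21 = −88.89 dBm
SNR = P_sig − N = −85.2 − (−88.89) = 3.69 dB → 3.7 dB

3.7 dB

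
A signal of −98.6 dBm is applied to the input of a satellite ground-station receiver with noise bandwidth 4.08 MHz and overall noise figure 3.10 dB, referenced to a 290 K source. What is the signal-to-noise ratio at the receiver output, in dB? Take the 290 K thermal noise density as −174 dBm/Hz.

Noise floor: N = −174 + 10 log₁₀(B) + NF
10 log₁₀(4.08×10⁶) = 66.11 dB
N = −174 + 66.11 + 3.10 = −104.79 dBm
SNR = P_sig − N = −98.6 − (−104.79) = 6.19 dB → 6.2 dB

6.2 dB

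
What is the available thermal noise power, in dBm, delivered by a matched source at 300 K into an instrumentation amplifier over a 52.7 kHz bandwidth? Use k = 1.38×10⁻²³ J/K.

P_n = kTB = 1.38×10⁻²³ × 300 × 5.27×10⁴ = 2.18×10⁻¹⁶ W
In dBm: 10 log₁₀(2.18×10⁻¹⁶ / 10⁻³) = −126.6 dBm

−126.6 dBm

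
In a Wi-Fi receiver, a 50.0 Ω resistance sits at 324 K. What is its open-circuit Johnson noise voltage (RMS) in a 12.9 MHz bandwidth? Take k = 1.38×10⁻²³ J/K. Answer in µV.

V_n = √(4kTRB)
4kTRB = 4 × 1.38×10⁻²³ × 324 × 5.00×10¹ × 1.29×10⁷ = 1.15×10⁻¹¹ V²
V_n = √(1.15×10⁻¹¹) = 3.40×10⁻⁶ V = 3.40 µV

3.40 µV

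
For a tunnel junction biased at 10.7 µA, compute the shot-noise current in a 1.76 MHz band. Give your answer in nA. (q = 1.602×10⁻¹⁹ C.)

I_n = √(2qI·B)
2qI·B = 2 × 1.602×10⁻¹⁹ × 1.07×10⁻⁵ × 1.76×10⁶ = 6.03×10⁻¹⁸ A²
I_n = √(6.03×10⁻¹⁸) = 2.46×10⁻⁹ A = 2.46 nA

2.46 nA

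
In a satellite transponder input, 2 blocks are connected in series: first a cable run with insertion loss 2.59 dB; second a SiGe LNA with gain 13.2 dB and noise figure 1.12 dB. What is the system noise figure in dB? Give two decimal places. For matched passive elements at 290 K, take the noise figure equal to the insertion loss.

Convert to linear (a loss of L dB is a gain of −L dB): F_i = 10^(NF_i/10), G_i = 10^(G_i,dB/10)
  Stage 1: F_1 = 10^(2.59/10) = 1.816, G_1 = 10^(−2.59/10) = 0.5508
  Stage 2: F_2 = 10^(1.12/10) = 1.294, G_2 = 10^(13.2/10) = 20.89
Friis cascade:
  F = 1.816 + (1.294 − 1)/0.5508 = 2.350
NF = 10 log₁₀(2.350) = 3.71 dB

3.71 dB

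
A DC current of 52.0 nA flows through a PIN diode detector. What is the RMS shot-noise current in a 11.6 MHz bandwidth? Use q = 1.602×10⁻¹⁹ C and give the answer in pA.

I_n = √(2qI·B)
2qI·B = 2 × 1.602×10⁻¹⁹ × 5.20×10⁻⁸ × 1.16×10⁷ = 1.93×10⁻¹⁹ A²
I_n = √(1.93×10⁻¹⁹) = 4.40×10⁻¹⁰ A = 440 pA

440 pA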